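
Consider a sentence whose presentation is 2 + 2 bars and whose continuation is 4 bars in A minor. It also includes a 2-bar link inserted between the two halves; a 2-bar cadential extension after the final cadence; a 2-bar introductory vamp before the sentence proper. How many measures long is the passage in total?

Basic sentence: 2 + 2 + 4 = 8 bars.
8 (basic form) + 2 (link) + 2 (cadential extension) + 2 (introduction) = 14.

14 measures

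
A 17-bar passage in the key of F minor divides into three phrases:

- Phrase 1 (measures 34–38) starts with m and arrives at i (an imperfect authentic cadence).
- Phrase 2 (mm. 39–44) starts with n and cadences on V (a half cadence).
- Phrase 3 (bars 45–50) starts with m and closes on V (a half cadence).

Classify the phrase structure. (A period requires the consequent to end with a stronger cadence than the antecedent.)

The final phrase closes with a half cadence, which is not stronger than the preceding half cadence; the 3 phrases lack an overall antecedent–consequent design and so form a phrase group.

phrase group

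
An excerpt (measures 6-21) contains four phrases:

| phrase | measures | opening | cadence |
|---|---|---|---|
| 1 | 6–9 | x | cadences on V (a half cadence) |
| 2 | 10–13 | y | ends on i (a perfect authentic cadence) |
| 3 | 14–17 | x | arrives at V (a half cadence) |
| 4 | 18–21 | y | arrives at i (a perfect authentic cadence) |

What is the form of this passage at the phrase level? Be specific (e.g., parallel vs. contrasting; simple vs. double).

repeated period

The cadence pattern HC–PAC–HC–PAC is weak–strong twice, and phrases 3–4 restate phrases 1–2: a period heard twice, not a double period (which would end weakly at phrase 2).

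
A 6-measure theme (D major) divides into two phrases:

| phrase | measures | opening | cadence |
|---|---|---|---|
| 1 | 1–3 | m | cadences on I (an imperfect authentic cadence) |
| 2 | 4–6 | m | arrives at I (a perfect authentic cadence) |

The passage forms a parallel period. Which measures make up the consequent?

The phrase ending with the weaker cadence (imperfect authentic cadence) is the antecedent; the one ending more conclusively (perfect authentic cadence) is the consequent. The consequent is measures 4–6.

measures 4–6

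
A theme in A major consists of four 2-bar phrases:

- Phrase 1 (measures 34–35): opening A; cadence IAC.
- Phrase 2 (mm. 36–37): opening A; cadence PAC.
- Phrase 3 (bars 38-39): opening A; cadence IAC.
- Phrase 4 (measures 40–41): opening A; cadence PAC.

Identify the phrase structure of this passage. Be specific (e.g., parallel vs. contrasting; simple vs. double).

The cadence pattern IAC–PAC–IAC–PAC is weak–strong twice, and phrases 3–4 restate phrases 1–2: a period heard twice, not a double period (which would end weakly at phrase 2).

repeated period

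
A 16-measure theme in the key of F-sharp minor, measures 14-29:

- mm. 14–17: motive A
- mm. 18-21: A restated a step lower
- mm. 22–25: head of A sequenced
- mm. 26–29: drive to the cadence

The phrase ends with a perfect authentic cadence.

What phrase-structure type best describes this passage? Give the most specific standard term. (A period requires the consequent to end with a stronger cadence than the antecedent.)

Basic idea (mm. 14-17) + its repetition (bars 18–21) form the presentation; fragmentation and cadence (measures 22-29) form the continuation — the 16-bar whole is a sentence.

sentence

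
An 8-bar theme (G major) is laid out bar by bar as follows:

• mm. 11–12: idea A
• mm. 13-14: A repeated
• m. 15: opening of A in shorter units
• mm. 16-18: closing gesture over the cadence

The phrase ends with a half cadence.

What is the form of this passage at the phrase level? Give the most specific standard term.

sentence

Basic idea (mm. 11–12) + its repetition (mm. 13–14) form the presentation; fragmentation and cadence (mm. 15-18) form the continuation — the 8-bar whole is a sentence.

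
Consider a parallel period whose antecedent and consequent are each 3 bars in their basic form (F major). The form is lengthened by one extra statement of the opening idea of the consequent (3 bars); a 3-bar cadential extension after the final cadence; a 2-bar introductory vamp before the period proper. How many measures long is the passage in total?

Basic parallel period: 3 + 3 = 6 bars.
6 (basic form) + 3 (extra statement) + 3 (cadential extension) + 2 (introduction) = 14.

14 measures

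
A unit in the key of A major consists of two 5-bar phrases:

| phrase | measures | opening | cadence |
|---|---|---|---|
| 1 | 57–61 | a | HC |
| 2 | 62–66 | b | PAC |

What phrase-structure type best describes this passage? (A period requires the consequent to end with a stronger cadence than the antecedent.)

Phrase 1 ends with a half cadence (weaker) and phrase 2 with a perfect authentic cadence (stronger): antecedent + consequent = a period.
The two phrases open with different material (a / b), so the period is contrasting.

contrasting period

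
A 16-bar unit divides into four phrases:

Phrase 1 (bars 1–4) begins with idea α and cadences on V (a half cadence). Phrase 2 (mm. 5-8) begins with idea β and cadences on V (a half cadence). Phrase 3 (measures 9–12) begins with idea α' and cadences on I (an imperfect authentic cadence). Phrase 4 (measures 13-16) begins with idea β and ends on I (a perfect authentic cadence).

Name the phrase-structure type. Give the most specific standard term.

Four phrases in two halves: the first half (bars 1-8) ends with a half cadence, the second (bars 9-16) with a perfect authentic cadence — a large antecedent–consequent pair, i.e. a double period.
Phrase 3 begins with the same material as phrase 1, making it parallel.

parallel double period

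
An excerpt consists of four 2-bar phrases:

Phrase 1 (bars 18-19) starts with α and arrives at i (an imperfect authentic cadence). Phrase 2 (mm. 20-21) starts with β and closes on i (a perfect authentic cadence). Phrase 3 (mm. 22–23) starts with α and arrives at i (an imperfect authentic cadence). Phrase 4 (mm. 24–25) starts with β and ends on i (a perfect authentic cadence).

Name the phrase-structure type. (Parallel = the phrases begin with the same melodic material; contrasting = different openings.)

The cadence pattern IAC–PAC–IAC–PAC is weak–strong twice, and phrases 3–4 restate phrases 1–2: a period heard twice, not a double period (which would end weakly at phrase 2).

repeated period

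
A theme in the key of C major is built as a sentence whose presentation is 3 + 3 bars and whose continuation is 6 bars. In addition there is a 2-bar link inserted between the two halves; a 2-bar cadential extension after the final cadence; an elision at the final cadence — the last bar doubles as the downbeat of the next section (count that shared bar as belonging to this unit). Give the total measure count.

Basic sentence: 3 + 3 + 6 = 12 bars.
12 (basic form) + 2 (link) + 2 (cadential extension) = 16.
The elision shares a bar with the next section but does not change this unit's count.

16 measures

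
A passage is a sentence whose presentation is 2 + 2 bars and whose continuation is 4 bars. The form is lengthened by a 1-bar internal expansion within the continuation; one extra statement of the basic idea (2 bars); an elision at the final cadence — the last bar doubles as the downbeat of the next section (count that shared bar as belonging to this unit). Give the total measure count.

11 measures

Basic sentence: 2 + 2 + 4 = 8 bars.
8 (basic form) + 1 (internal expansion) + 2 (extra statement) = 11.
The elision shares a bar with the next section but does not change this unit's count.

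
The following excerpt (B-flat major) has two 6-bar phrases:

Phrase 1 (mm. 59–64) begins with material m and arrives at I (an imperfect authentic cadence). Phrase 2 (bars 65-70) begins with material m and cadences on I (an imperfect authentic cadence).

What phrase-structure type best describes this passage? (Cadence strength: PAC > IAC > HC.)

Both phrases have the same opening (m) and the same cadence (imperfect authentic cadence): the second is a restatement, not a consequent, so this is a repeated phrase rather than a period.

repeated phrase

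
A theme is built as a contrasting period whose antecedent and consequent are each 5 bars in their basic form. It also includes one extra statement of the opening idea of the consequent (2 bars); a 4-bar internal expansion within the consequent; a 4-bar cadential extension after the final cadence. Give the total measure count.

20 measures

Basic contrasting period: 5 + 5 = 10 bars.
10 (basic form) + 2 (extra statement) + 4 (internal expansion) + 4 (cadential extension) = 20.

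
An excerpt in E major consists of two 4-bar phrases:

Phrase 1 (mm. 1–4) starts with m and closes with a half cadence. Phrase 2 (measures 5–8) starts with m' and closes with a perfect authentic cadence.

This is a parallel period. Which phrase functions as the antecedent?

The phrase ending with the weaker cadence (half cadence) is the antecedent; the one ending more conclusively (perfect authentic cadence) is the consequent. The antecedent is phrase 1.

phrase 1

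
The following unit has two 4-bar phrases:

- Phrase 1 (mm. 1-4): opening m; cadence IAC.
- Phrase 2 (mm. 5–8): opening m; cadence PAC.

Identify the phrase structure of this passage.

parallel period

Phrase 1 ends with an imperfect authentic cadence (weaker) and phrase 2 with a perfect authentic cadence (stronger): antecedent + consequent = a period.
The two phrases open with the same material (m / m), so the period is parallel.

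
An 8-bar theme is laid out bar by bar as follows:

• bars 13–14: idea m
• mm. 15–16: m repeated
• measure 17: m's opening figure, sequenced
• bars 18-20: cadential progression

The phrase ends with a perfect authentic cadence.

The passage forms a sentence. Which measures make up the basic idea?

measures 13–14

The presentation of a sentence is the basic idea (mm. 13–14) plus its repetition (bars 15–16); the basic idea is therefore mm. 13-14.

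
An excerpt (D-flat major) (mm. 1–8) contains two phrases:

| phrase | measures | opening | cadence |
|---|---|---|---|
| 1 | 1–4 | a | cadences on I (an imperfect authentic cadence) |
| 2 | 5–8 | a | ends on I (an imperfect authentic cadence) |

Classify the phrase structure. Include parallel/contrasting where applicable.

Both phrases have the same opening (a) and the same cadence (imperfect authentic cadence): the second is a restatement, not a consequent, so this is a repeated phrase rather than a period.

repeated phrase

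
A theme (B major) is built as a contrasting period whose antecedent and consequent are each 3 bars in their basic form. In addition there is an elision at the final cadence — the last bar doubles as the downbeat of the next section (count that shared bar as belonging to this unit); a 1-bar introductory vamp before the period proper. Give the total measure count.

7 measures

Basic contrasting period: 3 + 3 = 6 bars.
6 (basic form) + 1 (introduction) = 7.
The elision shares a bar with the next section but does not change this unit's count.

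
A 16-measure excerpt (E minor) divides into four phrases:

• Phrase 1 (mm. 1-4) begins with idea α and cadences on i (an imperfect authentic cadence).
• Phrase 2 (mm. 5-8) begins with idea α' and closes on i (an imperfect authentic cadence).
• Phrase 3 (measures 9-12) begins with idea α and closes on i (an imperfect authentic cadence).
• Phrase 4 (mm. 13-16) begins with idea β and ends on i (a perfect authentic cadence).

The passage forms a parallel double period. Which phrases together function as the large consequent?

phrases 3 and 4

In a double period the first pair of phrases (ending imperfect authentic cadence) is the large antecedent and the second pair (ending perfect authentic cadence) is the large consequent; the consequent is phrases 3 and 4.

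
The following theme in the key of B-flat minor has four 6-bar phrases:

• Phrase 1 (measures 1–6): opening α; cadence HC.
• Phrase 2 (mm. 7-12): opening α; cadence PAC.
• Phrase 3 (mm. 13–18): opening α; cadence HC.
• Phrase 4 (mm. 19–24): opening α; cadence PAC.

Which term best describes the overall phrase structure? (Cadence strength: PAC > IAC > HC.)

repeated period

The cadence pattern HC–PAC–HC–PAC is weak–strong twice, and phrases 3–4 restate phrases 1–2: a period heard twice, not a double period (which would end weakly at phrase 2).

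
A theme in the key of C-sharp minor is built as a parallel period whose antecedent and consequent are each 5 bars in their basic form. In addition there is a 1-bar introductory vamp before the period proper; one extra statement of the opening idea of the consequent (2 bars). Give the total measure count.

13 measures

Basic parallel period: 5 + 5 = 10 bars.
10 (basic form) + 1 (introduction) + 2 (extra statement) = 13.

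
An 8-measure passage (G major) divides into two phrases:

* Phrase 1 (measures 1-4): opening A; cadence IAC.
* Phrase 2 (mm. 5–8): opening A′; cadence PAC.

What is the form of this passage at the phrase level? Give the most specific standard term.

parallel period

Phrase 1 ends with an imperfect authentic cadence (weaker) and phrase 2 with a perfect authentic cadence (stronger): antecedent + consequent = a period.
The two phrases open with the same material (A / A′), so the period is parallel.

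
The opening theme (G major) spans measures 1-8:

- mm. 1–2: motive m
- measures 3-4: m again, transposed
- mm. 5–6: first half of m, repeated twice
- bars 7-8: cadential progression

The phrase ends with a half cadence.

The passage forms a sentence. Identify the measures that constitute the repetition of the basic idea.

The presentation of a sentence is the basic idea (mm. 1–2) plus its repetition (bars 3–4); the repetition of the basic idea is therefore bars 3–4.

measures 3–4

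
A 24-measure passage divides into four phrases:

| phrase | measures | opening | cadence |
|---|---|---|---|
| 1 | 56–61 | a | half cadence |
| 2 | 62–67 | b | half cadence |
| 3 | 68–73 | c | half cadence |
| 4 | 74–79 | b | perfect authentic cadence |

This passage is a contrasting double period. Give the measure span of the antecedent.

In a double period the four phrases pair into a large antecedent (phrases 1–2, ending half cadence) and a large consequent (phrases 3–4, ending perfect authentic cadence). The antecedent spans bars 56-67.

measures 56–67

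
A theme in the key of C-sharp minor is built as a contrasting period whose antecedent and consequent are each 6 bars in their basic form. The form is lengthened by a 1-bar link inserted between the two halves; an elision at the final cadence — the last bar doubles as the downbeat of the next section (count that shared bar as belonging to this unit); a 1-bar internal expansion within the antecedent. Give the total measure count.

Basic contrasting period: 6 + 6 = 12 bars.
12 (basic form) + 1 (link) + 1 (internal expansion) = 14.
The elision shares a bar with the next section but does not change this unit's count.

14 measures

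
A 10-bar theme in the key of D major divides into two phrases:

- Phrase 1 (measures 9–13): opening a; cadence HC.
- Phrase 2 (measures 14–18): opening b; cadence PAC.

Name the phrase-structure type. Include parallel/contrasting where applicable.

contrasting period

Phrase 1 ends with a half cadence (weaker) and phrase 2 with a perfect authentic cadence (stronger): antecedent + consequent = a period.
The two phrases open with different material (a / b), so the period is contrasting.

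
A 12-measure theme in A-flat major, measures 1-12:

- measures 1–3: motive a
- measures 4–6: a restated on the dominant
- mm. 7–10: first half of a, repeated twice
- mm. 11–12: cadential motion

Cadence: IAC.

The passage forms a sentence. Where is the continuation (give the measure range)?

After the presentation (mm. 1-6), the continuation covers the fragmentation through the cadence: bars 7-12.

measures 7–12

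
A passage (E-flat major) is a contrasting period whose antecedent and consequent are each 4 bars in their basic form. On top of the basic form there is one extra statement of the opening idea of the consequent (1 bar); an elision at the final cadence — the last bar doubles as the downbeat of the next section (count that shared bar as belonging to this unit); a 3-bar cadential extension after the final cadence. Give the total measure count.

12 measures

Basic contrasting period: 4 + 4 = 8 bars.
8 (basic form) + 1 (extra statement) + 3 (cadential extension) = 12.
The elision shares a bar with the next section but does not change this unit's count.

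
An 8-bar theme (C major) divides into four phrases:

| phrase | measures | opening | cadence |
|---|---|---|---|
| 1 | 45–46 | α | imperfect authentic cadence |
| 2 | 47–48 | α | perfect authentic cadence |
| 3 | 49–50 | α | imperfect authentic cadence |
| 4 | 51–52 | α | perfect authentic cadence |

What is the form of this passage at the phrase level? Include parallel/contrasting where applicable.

repeated period

The cadence pattern IAC–PAC–IAC–PAC is weak–strong twice, and phrases 3–4 restate phrases 1–2: a period heard twice, not a double period (which would end weakly at phrase 2).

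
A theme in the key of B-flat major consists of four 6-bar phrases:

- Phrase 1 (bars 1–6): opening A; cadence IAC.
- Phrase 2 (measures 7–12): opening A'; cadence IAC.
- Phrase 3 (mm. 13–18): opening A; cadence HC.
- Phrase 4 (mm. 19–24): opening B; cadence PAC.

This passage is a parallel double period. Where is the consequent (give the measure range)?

measures 13–24

In a double period the four phrases pair into a large antecedent (phrases 1–2, ending imperfect authentic cadence) and a large consequent (phrases 3–4, ending perfect authentic cadence). The consequent spans mm. 13-24.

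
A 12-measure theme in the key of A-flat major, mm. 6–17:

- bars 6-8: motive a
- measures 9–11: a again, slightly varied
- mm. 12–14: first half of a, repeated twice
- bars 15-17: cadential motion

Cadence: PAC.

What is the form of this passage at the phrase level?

sentence

Basic idea (bars 6–8) + its repetition (measures 9-11) form the presentation; fragmentation and cadence (mm. 12–17) form the continuation — the 12-bar whole is a sentence.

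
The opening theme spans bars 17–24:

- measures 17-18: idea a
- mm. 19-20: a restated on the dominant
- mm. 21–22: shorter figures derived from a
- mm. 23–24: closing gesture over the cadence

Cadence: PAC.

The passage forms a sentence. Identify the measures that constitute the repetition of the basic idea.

The presentation of a sentence is the basic idea (measures 17-18) plus its repetition (mm. 19-20); the repetition of the basic idea is therefore mm. 19-20.

measures 19–20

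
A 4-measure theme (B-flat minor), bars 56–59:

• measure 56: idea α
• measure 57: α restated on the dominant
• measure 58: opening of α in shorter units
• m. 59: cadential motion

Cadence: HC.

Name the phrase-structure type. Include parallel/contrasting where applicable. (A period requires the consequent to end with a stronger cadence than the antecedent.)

sentence

Basic idea (bar 56) + its repetition (bar 57) form the presentation; fragmentation and cadence (measures 58-59) form the continuation — the 4-bar whole is a sentence.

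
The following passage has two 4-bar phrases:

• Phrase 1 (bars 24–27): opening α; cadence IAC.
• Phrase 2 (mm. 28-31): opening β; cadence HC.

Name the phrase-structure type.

The second phrase closes with a half cadence, which is not stronger than the first phrase's imperfect authentic cadence; without a weak→strong cadential pair there is no antecedent–consequent relationship, so this is a phrase group rather than a period.

phrase group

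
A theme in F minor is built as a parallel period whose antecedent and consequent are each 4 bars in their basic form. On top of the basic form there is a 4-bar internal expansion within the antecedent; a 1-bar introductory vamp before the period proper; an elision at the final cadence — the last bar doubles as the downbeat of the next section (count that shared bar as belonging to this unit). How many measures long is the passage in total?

Basic parallel period: 4 + 4 = 8 bars.
8 (basic form) + 4 (internal expansion) + 1 (introduction) = 13.
The elision shares a bar with the next section but does not change this unit's count.

13 measures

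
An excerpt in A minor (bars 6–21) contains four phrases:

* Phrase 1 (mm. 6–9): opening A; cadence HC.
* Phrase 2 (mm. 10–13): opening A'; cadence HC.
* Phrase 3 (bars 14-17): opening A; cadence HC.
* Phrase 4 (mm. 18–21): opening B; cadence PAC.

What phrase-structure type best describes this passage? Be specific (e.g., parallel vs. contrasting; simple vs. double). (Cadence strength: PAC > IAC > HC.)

parallel double period

Four phrases in two halves: the first half (mm. 6–13) ends with a half cadence, the second (mm. 14-21) with a perfect authentic cadence — a large antecedent–consequent pair, i.e. a double period.
Phrase 3 begins with the same material as phrase 1, making it parallel.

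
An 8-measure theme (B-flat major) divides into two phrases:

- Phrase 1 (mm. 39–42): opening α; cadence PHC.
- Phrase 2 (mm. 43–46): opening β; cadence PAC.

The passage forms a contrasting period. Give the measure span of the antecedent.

measures 39–42

The phrase ending with the weaker cadence (Phrygian half cadence) is the antecedent; the one ending more conclusively (perfect authentic cadence) is the consequent. The antecedent is measures 39–42.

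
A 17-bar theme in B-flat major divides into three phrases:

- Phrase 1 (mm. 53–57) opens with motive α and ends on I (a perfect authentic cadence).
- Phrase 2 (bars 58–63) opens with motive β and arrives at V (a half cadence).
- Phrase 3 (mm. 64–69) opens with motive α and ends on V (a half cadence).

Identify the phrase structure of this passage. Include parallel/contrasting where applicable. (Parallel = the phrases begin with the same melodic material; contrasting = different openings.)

phrase group

The final phrase closes with a half cadence, which is not stronger than the preceding half cadence; the 3 phrases lack an overall antecedent–consequent design and so form a phrase group.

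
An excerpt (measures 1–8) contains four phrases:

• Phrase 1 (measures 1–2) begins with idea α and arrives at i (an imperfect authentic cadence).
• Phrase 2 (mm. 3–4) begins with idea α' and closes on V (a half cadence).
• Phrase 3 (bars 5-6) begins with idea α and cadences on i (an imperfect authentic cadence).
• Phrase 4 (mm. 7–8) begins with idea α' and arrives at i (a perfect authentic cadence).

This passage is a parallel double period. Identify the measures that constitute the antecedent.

In a double period the four phrases pair into a large antecedent (phrases 1–2, ending half cadence) and a large consequent (phrases 3–4, ending perfect authentic cadence). The antecedent spans mm. 1–4.

measures 1–4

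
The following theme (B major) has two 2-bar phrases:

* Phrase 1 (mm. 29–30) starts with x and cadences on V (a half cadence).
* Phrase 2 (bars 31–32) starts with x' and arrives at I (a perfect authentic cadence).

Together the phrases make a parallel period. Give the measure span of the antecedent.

The phrase ending with the weaker cadence (half cadence) is the antecedent; the one ending more conclusively (perfect authentic cadence) is the consequent. The antecedent is measures 29–30.

measures 29–30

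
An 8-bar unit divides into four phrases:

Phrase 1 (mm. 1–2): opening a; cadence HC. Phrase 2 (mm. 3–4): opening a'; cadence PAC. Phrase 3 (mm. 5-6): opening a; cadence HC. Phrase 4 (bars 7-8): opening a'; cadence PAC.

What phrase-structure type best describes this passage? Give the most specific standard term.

repeated period

The cadence pattern HC–PAC–HC–PAC is weak–strong twice, and phrases 3–4 restate phrases 1–2: a period heard twice, not a double period (which would end weakly at phrase 2).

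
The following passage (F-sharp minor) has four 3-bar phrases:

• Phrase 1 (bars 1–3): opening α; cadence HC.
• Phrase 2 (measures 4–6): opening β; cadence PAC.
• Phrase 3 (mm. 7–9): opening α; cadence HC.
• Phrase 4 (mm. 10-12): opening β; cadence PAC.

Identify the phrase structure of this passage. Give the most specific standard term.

The cadence pattern HC–PAC–HC–PAC is weak–strong twice, and phrases 3–4 restate phrases 1–2: a period heard twice, not a double period (which would end weakly at phrase 2).

repeated period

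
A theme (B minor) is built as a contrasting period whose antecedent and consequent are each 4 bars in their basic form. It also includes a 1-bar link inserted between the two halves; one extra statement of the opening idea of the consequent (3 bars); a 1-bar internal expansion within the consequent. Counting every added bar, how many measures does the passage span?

Basic contrasting period: 4 + 4 = 8 bars.
8 (basic form) + 1 (link) + 3 (extra statement) + 1 (internal expansion) = 13.

13 measures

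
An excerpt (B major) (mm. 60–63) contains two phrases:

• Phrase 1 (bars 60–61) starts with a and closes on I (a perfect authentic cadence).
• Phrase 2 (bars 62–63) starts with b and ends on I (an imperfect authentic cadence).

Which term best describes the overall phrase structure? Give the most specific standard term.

phrase group

The second phrase closes with an imperfect authentic cadence, which is not stronger than the first phrase's perfect authentic cadence; without a weak→strong cadential pair there is no antecedent–consequent relationship, so this is a phrase group rather than a period.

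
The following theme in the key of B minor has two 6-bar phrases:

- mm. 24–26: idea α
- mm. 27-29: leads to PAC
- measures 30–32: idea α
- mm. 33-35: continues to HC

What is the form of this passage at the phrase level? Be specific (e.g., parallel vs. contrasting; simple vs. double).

The second phrase closes with a half cadence, which is not stronger than the first phrase's perfect authentic cadence; without a weak→strong cadential pair there is no antecedent–consequent relationship, so this is a phrase group rather than a period.

phrase group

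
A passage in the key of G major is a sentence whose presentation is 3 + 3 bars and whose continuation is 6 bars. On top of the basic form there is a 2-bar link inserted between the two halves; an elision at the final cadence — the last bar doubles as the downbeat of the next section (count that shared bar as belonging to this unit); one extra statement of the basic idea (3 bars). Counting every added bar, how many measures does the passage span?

17 measures

Basic sentence: 3 + 3 + 6 = 12 bars.
12 (basic form) + 2 (link) + 3 (extra statement) = 17.
The elision shares a bar with the next section but does not change this unit's count.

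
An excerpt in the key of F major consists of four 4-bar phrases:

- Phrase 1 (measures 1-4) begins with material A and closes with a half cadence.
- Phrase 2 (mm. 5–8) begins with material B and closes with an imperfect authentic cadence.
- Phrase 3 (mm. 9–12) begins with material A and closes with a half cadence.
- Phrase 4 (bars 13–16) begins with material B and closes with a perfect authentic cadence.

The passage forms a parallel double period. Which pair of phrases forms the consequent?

In a double period the first pair of phrases (ending imperfect authentic cadence) is the large antecedent and the second pair (ending perfect authentic cadence) is the large consequent; the consequent is phrases 3 and 4.

phrases 3 and 4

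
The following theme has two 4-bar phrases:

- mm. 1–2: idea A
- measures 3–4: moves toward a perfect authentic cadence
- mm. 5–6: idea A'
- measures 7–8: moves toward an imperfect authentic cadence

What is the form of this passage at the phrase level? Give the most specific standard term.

phrase group

The second phrase closes with an imperfect authentic cadence, which is not stronger than the first phrase's perfect authentic cadence; without a weak→strong cadential pair there is no antecedent–consequent relationship, so this is a phrase group rather than a period.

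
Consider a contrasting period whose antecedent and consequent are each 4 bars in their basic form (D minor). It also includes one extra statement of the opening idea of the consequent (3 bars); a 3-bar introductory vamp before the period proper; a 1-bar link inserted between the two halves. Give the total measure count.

15 measures

Basic contrasting period: 4 + 4 = 8 bars.
8 (basic form) + 3 (extra statement) + 3 (introduction) + 1 (link) = 15.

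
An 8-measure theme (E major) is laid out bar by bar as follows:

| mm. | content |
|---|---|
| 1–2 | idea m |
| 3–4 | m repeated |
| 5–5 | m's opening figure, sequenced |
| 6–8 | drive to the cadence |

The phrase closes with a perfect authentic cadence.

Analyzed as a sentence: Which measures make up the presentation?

The presentation of a sentence is the basic idea (bars 1–2) plus its repetition (measures 3-4); the presentation is therefore measures 1–4.

measures 1–4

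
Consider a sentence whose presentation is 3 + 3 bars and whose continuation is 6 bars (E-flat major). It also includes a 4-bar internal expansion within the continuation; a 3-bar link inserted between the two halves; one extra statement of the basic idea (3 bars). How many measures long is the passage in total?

Basic sentence: 3 + 3 + 6 = 12 bars.
12 (basic form) + 4 (internal expansion) + 3 (link) + 3 (extra statement) = 22.

22 measures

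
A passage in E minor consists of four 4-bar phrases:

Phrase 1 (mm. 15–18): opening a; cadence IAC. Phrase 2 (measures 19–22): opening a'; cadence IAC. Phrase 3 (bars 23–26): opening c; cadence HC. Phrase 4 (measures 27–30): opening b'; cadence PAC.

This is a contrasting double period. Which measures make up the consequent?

measures 23–30

In a double period the first pair of phrases (ending imperfect authentic cadence) is the large antecedent and the second pair (ending perfect authentic cadence) is the large consequent; the consequent is measures 23–30.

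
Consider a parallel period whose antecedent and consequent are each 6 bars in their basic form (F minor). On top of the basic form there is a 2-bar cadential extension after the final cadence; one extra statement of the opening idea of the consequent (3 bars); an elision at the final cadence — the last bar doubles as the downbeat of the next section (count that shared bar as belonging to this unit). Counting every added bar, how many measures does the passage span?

Basic parallel period: 6 + 6 = 12 bars.
12 (basic form) + 2 (cadential extension) + 3 (extra statement) = 17.
The elision shares a bar with the next section but does not change this unit's count.

17 measures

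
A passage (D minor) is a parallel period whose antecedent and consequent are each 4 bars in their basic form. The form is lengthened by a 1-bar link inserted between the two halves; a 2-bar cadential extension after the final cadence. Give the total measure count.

Basic parallel period: 4 + 4 = 8 bars.
8 (basic form) + 1 (link) + 2 (cadential extension) = 11.

11 measures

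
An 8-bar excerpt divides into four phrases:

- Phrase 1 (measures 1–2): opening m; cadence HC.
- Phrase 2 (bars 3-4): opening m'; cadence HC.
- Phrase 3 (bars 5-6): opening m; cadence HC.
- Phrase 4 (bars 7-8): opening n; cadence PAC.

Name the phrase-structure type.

Four phrases in two halves: the first half (mm. 1–4) ends with a half cadence, the second (bars 5-8) with a perfect authentic cadence — a large antecedent–consequent pair, i.e. a double period.
Phrase 3 begins with the same material as phrase 1, making it parallel.

parallel double period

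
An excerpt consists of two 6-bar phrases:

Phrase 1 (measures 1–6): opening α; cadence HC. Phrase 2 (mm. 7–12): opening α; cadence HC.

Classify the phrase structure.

repeated phrase

Both phrases have the same opening (α) and the same cadence (half cadence): the second is a restatement, not a consequent, so this is a repeated phrase rather than a period.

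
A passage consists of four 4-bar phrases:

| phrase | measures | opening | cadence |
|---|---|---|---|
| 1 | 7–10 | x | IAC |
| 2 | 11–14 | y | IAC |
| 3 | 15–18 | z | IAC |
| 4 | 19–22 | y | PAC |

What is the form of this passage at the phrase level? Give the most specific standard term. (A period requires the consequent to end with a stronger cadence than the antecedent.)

Four phrases in two halves: the first half (bars 7–14) ends with an imperfect authentic cadence, the second (mm. 15-22) with a perfect authentic cadence — a large antecedent–consequent pair, i.e. a double period.
Phrase 3 begins with different material from phrase 1, making it contrasting.

contrasting double period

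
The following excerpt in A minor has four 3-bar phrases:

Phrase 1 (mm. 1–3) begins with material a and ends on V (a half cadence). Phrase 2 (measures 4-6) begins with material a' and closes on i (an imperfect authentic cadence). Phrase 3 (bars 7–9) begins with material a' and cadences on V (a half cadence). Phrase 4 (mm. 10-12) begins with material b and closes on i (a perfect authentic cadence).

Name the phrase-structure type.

Four phrases in two halves: the first half (measures 1-6) ends with an imperfect authentic cadence, the second (bars 7–12) with a perfect authentic cadence — a large antecedent–consequent pair, i.e. a double period.
Phrase 3 begins with the same material as phrase 1, making it parallel.

parallel double period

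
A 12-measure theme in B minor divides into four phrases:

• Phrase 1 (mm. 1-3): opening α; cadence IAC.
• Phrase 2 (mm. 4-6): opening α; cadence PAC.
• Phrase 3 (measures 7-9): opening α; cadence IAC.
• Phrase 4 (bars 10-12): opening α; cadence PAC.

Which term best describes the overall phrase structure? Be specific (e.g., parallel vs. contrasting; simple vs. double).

repeated period

The cadence pattern IAC–PAC–IAC–PAC is weak–strong twice, and phrases 3–4 restate phrases 1–2: a period heard twice, not a double period (which would end weakly at phrase 2).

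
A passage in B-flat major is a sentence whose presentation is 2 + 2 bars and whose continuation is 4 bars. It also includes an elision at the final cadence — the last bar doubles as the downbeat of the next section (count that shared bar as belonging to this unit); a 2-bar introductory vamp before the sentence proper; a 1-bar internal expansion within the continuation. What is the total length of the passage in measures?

11 measures

Basic sentence: 2 + 2 + 4 = 8 bars.
8 (basic form) + 2 (introduction) + 1 (internal expansion) = 11.
The elision shares a bar with the next section but does not change this unit's count.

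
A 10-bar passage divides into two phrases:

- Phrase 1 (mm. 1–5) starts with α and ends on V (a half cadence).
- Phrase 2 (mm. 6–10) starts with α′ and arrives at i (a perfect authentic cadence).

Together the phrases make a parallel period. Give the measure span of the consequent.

The phrase ending with the weaker cadence (half cadence) is the antecedent; the one ending more conclusively (perfect authentic cadence) is the consequent. The consequent is measures 6–10.

measures 6–10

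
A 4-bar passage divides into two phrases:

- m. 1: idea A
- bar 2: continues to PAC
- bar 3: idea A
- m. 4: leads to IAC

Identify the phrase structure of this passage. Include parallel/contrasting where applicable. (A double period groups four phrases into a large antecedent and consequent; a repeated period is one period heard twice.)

The second phrase closes with an imperfect authentic cadence, which is not stronger than the first phrase's perfect authentic cadence; without a weak→strong cadential pair there is no antecedent–consequent relationship, so this is a phrase group rather than a period.

phrase group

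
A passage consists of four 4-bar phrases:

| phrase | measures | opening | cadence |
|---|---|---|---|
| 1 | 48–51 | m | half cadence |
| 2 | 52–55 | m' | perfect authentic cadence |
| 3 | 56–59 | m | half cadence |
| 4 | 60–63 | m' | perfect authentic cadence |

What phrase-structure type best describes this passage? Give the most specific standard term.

The cadence pattern HC–PAC–HC–PAC is weak–strong twice, and phrases 3–4 restate phrases 1–2: a period heard twice, not a double period (which would end weakly at phrase 2).

repeated period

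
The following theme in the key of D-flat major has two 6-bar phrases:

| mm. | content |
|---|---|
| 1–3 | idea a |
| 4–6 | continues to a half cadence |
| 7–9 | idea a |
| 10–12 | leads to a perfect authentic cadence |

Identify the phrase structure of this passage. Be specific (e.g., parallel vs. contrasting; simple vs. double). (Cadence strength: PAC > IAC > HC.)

parallel period

Phrase 1 ends with a half cadence (weaker) and phrase 2 with a perfect authentic cadence (stronger): antecedent + consequent = a period.
The two phrases open with the same material (a / a), so the period is parallel.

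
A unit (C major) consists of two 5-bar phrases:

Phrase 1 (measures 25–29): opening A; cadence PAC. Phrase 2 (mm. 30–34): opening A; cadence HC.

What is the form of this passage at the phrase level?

The second phrase closes with a half cadence, which is not stronger than the first phrase's perfect authentic cadence; without a weak→strong cadential pair there is no antecedent–consequent relationship, so this is a phrase group rather than a period.

phrase group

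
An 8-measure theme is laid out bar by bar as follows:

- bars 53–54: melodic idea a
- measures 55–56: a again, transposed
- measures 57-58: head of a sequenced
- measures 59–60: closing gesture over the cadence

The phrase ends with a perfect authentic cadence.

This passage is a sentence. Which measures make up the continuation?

measures 57–60

After the presentation (mm. 53–56), the continuation covers the fragmentation through the cadence: bars 57–60.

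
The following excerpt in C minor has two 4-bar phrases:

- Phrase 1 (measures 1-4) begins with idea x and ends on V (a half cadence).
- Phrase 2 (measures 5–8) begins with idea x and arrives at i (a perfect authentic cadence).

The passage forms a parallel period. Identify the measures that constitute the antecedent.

The antecedent is the phrase ending with the weaker cadence (half cadence, phrase 1) and the consequent the one ending more conclusively (perfect authentic cadence, phrase 2); the antecedent is mm. 1–4.

measures 1–4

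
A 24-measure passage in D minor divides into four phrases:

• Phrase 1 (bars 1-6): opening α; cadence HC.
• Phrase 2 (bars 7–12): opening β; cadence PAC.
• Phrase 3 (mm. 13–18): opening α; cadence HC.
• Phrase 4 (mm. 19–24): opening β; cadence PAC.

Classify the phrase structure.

repeated period

The cadence pattern HC–PAC–HC–PAC is weak–strong twice, and phrases 3–4 restate phrases 1–2: a period heard twice, not a double period (which would end weakly at phrase 2).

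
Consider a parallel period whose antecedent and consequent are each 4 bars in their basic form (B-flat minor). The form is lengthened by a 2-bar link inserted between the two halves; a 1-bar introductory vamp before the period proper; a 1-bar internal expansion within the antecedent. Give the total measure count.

12 measures

Basic parallel period: 4 + 4 = 8 bars.
8 (basic form) + 2 (link) + 1 (introduction) + 1 (internal expansion) = 12.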